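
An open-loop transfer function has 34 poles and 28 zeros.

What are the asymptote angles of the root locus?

n - m = 34 - 28 = 6. Angles: θk = (2k + 1)·180°/6 = 30°, 90°, 150°, 210°, 270°, 330°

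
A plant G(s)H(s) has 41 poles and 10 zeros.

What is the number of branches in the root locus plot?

Root locus has n branches where n = number of poles = 41.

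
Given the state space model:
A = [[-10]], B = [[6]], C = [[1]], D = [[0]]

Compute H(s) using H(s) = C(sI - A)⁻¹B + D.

(sI - A)⁻¹ = 1/(s + 10). H(s) = 1 × 6/(s + 10) + 0 = 6/(s + 10).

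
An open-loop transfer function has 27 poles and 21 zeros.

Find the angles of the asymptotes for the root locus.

n - m = 27 - 21 = 6. Angles: θk = (2k + 1)·180°/6 = 30°, 90°, 150°, 210°, 270°, 330°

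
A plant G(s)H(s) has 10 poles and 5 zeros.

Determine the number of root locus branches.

Root locus has n branches where n = number of poles = 10.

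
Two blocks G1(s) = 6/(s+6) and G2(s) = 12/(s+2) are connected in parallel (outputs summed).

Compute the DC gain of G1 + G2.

Parallel: G_eq = G1 + G2. DC gain = G1(0) + G2(0) = 6/6 + 12/2 = 1 + 6 = 7.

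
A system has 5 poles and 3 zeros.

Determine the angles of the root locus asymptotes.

n - m = 5 - 3 = 2. Angles: θk = (2k + 1)·180°/2 = 90°, 270°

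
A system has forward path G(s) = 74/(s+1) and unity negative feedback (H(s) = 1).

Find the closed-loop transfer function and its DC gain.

T(s) = G/(1+GH) = [74/(s+1)] / [1 + 74/(s+1)] = 74/(s+1+74) = 74/(s+75). DC gain = 74/75 = 0.9867.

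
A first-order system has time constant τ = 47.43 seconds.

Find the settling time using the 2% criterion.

For first-order system, 2% settling time ≈ 4τ = 4 × 47.43 = 189.72 s.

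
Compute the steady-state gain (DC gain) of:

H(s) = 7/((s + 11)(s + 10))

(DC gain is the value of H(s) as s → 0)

DC gain = H(0) = 7/(11 × 10) = 7/110 = 0.0636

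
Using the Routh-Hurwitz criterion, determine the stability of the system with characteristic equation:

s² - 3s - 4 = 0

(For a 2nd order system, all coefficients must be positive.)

Coefficients: 1, -3, -4. b=-3, c=-4 not positive, so system is unstable.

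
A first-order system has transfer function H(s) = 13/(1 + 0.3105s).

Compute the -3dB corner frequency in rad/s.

Corner frequency = 1/τ = 1/0.3105 = 3.221 rad/s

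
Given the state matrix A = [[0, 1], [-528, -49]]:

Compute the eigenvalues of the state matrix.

det(A - λI) = λ² - (-49)λ + 528 = (λ - (-33))(λ - (-16)). Eigenvalues: -33, -16.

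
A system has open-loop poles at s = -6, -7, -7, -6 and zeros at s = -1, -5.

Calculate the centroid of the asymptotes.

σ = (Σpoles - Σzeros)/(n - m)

σ = (Σpoles - Σzeros)/(n - m) = (-26 - (-6))/(4 - 2) = -20/2 = -10.0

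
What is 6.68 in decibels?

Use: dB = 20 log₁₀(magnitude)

dB = 20 log₁₀(6.68) = 16.5 dB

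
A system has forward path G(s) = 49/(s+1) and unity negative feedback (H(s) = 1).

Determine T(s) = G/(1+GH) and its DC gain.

T(s) = G/(1+GH) = [49/(s+1)] / [1 + 49/(s+1)] = 49/(s+1+49) = 49/(s+50). DC gain = 49/50 = 0.98.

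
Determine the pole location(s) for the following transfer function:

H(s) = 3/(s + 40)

Pole is where denominator = 0: s + 40 = 0, so s = -40.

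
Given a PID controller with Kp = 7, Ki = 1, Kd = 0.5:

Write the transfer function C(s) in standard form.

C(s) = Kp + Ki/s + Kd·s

Substituting values: C(s) = 7 + 1/s + 0.5s = (0.5s² + 7s + 1)/s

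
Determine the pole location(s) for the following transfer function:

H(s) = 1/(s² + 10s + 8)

Discriminant = 10² - 4×1×8 = 100 - 32 = 68 > 0, so two distinct real poles. Using quadratic formula: s = (-10 ± √68)/(2×1) = (-10 ± √68)/2, with √68 ≈ 8.2462. s₁ ≈ -0.8769, s₂ ≈ -9.1231. Poles: s₁ = -0.8769, s₂ = -9.1231.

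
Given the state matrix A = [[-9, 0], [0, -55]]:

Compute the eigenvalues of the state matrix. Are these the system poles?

For diagonal matrix, eigenvalues are diagonal entries: λ₁ = -9, λ₂ = -55. Eigenvalues of A = system poles.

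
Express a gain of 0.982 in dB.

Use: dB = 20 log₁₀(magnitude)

dB = 20 log₁₀(0.982) = -0.2 dB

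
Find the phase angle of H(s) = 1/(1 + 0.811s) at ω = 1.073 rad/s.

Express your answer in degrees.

Phase = -arctan(ωτ) = -arctan(1.073 × 0.811) = -41.0°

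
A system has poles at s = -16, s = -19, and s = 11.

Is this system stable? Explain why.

Pole(s) at s = 11 are not in the left half-plane. System is unstable.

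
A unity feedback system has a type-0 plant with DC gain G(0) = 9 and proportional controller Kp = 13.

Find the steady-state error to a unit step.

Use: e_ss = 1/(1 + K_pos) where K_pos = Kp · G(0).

K_pos = Kp · G(0) = 13 × 9 = 117. e_ss = 1/(1 + 117) = 0.0085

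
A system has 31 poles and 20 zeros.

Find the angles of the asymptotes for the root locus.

n - m = 31 - 20 = 11. Angles: θk = (2k + 1)·180°/11 = 16.36°, 49.09°, 81.82°, 114.55°, 147.27°, 180°, 212.73°, 245.45°, 278.18°, 310.91°, 343.64°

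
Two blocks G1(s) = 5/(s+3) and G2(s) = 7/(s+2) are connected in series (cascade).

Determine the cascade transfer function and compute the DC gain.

Series: multiply transfer functions. G_eq = 5/(s+3) × 7/(s+2) = 35/((s+3)(s+2)). DC gain = 35/(3×2) = 5.8333.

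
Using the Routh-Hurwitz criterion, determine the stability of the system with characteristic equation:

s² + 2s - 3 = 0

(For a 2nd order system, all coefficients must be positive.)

Coefficients: 1, 2, -3. c=-3 not positive, so system is unstable.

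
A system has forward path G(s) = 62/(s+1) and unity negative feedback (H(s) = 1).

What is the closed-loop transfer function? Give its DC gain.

T(s) = G/(1+GH) = [62/(s+1)] / [1 + 62/(s+1)] = 62/(s+1+62) = 62/(s+63). DC gain = 62/63 = 0.9841.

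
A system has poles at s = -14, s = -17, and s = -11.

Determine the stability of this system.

All poles are in the left half-plane. System is stable.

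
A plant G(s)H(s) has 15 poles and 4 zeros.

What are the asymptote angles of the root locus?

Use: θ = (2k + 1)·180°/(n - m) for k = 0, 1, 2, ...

n - m = 15 - 4 = 11. Angles: θk = (2k + 1)·180°/11 = 16.36°, 49.09°, 81.82°, 114.55°, 147.27°, 180°, 212.73°, 245.45°, 278.18°, 310.91°, 343.64°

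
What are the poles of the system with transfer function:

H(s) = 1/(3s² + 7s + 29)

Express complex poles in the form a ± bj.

Discriminant = 7² - 4×3×29 = 49 - 348 = -299 < 0, so the poles are a complex conjugate pair s = (-7 ± j√299)/(2×3). Real part = -7/(2×3) = -7/6 ≈ -1.1667; imaginary part = ±√299/(2×3) ≈ 2.8819. Poles: s = -1.1667 ± 2.8819j.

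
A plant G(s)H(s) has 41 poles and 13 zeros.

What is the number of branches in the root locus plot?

Root locus has n branches where n = number of poles = 41.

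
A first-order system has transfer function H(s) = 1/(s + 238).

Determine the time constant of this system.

For H(s) = 1/(s + 1/τ), the pole is at -1/τ = -238, so τ = 1/238 = 0.0042 s.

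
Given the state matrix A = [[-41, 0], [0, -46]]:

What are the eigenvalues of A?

For diagonal matrix, eigenvalues are diagonal entries: λ₁ = -41, λ₂ = -46.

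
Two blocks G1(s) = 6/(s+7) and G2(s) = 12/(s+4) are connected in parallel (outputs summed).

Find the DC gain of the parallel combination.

Parallel: G_eq = G1 + G2. DC gain = G1(0) + G2(0) = 6/7 + 12/4 = 0.8571 + 3 = 3.8571.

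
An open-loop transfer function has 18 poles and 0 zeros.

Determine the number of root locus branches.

Root locus has n branches where n = number of poles = 18.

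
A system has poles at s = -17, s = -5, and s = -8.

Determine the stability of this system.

All poles are in the left half-plane. System is stable.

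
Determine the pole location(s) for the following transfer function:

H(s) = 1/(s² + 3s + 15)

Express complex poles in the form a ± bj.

Discriminant = 3² - 4×1×15 = 9 - 60 = -51 < 0, so the poles are a complex conjugate pair s = (-3 ± j√51)/(2×1). Real part = -3/(2×1) = -3/2 = -1.5; imaginary part = ±√51/(2×1) ≈ 3.5707. Poles: s = -1.5 ± 3.5707j.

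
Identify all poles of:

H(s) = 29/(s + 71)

Pole is where denominator = 0: s + 71 = 0, so s = -71.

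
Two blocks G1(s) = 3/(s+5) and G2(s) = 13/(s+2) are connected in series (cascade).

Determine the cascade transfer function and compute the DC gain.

Series: multiply transfer functions. G_eq = 3/(s+5) × 13/(s+2) = 39/((s+5)(s+2)). DC gain = 39/(5×2) = 3.9.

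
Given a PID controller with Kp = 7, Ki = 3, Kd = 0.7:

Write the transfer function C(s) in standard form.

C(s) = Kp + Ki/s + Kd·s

Substituting values: C(s) = 7 + 3/s + 0.7s = (0.7s² + 7s + 3)/s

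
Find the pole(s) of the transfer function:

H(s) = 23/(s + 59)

Pole is where denominator = 0: s + 59 = 0, so s = -59.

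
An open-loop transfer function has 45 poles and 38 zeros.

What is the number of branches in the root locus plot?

Root locus has n branches where n = number of poles = 45.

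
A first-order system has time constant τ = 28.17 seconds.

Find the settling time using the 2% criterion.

For first-order system, 2% settling time ≈ 4τ = 4 × 28.17 = 112.68 s.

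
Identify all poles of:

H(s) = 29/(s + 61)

Pole is where denominator = 0: s + 61 = 0, so s = -61.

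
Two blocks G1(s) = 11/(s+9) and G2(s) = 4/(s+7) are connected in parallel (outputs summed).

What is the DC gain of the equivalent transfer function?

Parallel: G_eq = G1 + G2. DC gain = G1(0) + G2(0) = 11/9 + 4/7 = 1.2222 + 0.5714 = 1.7937.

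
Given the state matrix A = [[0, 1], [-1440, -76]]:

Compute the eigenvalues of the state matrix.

det(A - λI) = λ² - (-76)λ + 1440 = (λ - (-40))(λ - (-36)). Eigenvalues: -40, -36.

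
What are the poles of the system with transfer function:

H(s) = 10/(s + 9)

Pole is where denominator = 0: s + 9 = 0, so s = -9.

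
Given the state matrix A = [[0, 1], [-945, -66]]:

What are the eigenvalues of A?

det(A - λI) = λ² - (-66)λ + 945 = (λ - (-45))(λ - (-21)). Eigenvalues: -45, -21.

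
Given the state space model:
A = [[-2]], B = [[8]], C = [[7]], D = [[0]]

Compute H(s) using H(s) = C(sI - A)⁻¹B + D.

(sI - A)⁻¹ = 1/(s + 2). H(s) = 7 × 8/(s + 2) + 0 = 56/(s + 2).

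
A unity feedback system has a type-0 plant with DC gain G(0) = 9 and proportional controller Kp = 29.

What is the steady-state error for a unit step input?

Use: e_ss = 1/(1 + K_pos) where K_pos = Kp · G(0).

K_pos = Kp · G(0) = 29 × 9 = 261. e_ss = 1/(1 + 261) = 0.0038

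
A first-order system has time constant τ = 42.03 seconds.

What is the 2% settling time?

For first-order system, 2% settling time ≈ 4τ = 4 × 42.03 = 168.12 s.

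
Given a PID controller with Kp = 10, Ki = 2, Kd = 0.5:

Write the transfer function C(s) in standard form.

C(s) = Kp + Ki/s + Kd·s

Substituting values: C(s) = 10 + 2/s + 0.5s = (0.5s² + 10s + 2)/s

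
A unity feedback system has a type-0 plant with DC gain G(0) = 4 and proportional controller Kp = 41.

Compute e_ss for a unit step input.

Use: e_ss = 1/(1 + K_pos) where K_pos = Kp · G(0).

K_pos = Kp · G(0) = 41 × 4 = 164. e_ss = 1/(1 + 164) = 0.0061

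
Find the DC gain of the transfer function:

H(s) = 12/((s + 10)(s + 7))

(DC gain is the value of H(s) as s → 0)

DC gain = H(0) = 12/(10 × 7) = 12/70 = 0.1714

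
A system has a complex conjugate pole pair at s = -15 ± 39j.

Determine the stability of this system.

Real part of poles is -15 (< 0, left half-plane). Stable.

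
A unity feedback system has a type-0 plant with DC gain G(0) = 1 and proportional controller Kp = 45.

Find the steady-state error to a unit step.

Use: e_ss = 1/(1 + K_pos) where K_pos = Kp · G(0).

K_pos = Kp · G(0) = 45 × 1 = 45. e_ss = 1/(1 + 45) = 0.0217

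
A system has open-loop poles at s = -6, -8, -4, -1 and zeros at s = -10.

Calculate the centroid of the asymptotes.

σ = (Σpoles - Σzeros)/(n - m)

σ = (Σpoles - Σzeros)/(n - m) = (-19 - (-10))/(4 - 1) = -9/3 = -3.0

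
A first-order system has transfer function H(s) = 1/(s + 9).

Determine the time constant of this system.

For H(s) = 1/(s + 1/τ), the pole is at -1/τ = -9, so τ = 1/9 = 0.1111 s.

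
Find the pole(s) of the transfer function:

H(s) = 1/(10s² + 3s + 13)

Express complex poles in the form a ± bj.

Discriminant = 3² - 4×10×13 = 9 - 520 = -511 < 0, so the poles are a complex conjugate pair s = (-3 ± j√511)/(2×10). Real part = -3/(2×10) = -3/20 = -0.15; imaginary part = ±√511/(2×10) ≈ 1.1303. Poles: s = -0.15 ± 1.1303j.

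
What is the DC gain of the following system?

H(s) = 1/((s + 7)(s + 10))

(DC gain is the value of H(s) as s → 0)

DC gain = H(0) = 1/(7 × 10) = 1/70 = 0.0143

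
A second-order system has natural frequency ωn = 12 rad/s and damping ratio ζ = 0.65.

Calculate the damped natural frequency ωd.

ωd = ωn√(1 - ζ²) = 12√(1 - 0.65²) = 9.12 rad/s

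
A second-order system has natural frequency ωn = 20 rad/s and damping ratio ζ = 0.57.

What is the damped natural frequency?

ωd = ωn√(1 - ζ²) = 20√(1 - 0.57²) = 16.43 rad/s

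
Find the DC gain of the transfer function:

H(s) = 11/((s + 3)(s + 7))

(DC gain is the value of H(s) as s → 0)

DC gain = H(0) = 11/(3 × 7) = 11/21 = 0.5238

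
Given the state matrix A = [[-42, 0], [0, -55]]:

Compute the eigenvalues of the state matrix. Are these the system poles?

For diagonal matrix, eigenvalues are diagonal entries: λ₁ = -42, λ₂ = -55. Eigenvalues of A = system poles.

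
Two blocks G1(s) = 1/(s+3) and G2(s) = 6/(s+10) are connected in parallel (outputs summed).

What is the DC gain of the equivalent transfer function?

Parallel: G_eq = G1 + G2. DC gain = G1(0) + G2(0) = 1/3 + 6/10 = 0.3333 + 0.6 = 0.9333.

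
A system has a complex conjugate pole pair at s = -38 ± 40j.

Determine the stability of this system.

Real part of poles is -38 (< 0, left half-plane). Stable.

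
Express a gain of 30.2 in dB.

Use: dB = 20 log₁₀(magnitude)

dB = 20 log₁₀(30.2) = 29.6 dB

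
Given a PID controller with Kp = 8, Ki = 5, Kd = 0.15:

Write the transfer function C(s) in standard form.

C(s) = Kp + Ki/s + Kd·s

Substituting values: C(s) = 8 + 5/s + 0.15s = (0.15s² + 8s + 5)/s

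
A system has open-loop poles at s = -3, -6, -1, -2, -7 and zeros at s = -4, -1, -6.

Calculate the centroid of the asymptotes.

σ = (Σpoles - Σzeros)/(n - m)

σ = (Σpoles - Σzeros)/(n - m) = (-19 - (-11))/(5 - 3) = -8/2 = -4.0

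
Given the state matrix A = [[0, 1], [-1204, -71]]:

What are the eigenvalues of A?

det(A - λI) = λ² - (-71)λ + 1204 = (λ - (-28))(λ - (-43)). Eigenvalues: -28, -43.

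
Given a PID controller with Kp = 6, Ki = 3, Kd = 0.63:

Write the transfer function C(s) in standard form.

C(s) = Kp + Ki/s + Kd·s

Substituting values: C(s) = 6 + 3/s + 0.63s = (0.63s² + 6s + 3)/s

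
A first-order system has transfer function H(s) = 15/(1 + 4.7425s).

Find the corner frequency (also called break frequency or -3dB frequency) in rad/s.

Corner frequency = 1/τ = 1/4.7425 = 0.211 rad/s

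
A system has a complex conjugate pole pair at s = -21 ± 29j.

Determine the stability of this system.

Real part of poles is -21 (< 0, left half-plane). Stable.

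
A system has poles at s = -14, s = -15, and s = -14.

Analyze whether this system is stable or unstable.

All poles are in the left half-plane. System is stable.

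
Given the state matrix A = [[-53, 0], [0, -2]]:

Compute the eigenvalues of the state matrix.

For diagonal matrix, eigenvalues are diagonal entries: λ₁ = -53, λ₂ = -2.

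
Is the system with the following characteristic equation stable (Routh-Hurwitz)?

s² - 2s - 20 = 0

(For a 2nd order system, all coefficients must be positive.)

Coefficients: 1, -2, -20. b=-2, c=-20 not positive, so system is unstable.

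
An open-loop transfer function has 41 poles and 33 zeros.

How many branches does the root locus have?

Root locus has n branches where n = number of poles = 41.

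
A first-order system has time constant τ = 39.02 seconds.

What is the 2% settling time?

For first-order system, 2% settling time ≈ 4τ = 4 × 39.02 = 156.08 s.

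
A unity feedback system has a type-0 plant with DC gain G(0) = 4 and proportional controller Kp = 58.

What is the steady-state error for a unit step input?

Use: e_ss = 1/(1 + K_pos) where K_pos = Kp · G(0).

K_pos = Kp · G(0) = 58 × 4 = 232. e_ss = 1/(1 + 232) = 0.0043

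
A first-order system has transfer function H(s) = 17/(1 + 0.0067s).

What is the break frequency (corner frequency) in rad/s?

Corner frequency = 1/τ = 1/0.0067 = 149.254 rad/s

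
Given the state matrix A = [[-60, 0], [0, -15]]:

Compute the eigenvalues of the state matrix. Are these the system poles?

For diagonal matrix, eigenvalues are diagonal entries: λ₁ = -60, λ₂ = -15. Eigenvalues of A = system poles.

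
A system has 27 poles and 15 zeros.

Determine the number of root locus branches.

Root locus has n branches where n = number of poles = 27.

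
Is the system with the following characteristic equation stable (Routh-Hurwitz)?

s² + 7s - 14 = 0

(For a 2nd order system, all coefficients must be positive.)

Coefficients: 1, 7, -14. c=-14 not positive, so system is unstable.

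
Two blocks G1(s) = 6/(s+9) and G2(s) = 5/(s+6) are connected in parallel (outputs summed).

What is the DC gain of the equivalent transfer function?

Parallel: G_eq = G1 + G2. DC gain = G1(0) + G2(0) = 6/9 + 5/6 = 0.6667 + 0.8333 = 1.5.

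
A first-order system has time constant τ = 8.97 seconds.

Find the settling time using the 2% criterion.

For first-order system, 2% settling time ≈ 4τ = 4 × 8.97 = 35.88 s.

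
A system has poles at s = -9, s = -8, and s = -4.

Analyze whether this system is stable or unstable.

All poles are in the left half-plane. System is stable.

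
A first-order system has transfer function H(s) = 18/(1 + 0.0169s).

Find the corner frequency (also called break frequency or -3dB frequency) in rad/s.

Corner frequency = 1/τ = 1/0.0169 = 59.172 rad/s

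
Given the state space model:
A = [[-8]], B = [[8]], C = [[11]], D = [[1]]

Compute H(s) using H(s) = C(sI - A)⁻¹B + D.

(sI - A)⁻¹ = 1/(s + 8). H(s) = 11×8/(s + 8) + 1 = (s + 96)/(s + 8).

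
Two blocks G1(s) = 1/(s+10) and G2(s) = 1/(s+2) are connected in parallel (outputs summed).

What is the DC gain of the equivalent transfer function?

Parallel: G_eq = G1 + G2. DC gain = G1(0) + G2(0) = 1/10 + 1/2 = 0.1 + 0.5 = 0.6.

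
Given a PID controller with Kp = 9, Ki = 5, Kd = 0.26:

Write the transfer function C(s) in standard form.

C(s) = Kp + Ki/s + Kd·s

Substituting values: C(s) = 9 + 5/s + 0.26s = (0.26s² + 9s + 5)/s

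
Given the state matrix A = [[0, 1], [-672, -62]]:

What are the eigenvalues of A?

det(A - λI) = λ² - (-62)λ + 672 = (λ - (-14))(λ - (-48)). Eigenvalues: -14, -48.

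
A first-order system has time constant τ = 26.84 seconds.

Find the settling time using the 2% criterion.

For first-order system, 2% settling time ≈ 4τ = 4 × 26.84 = 107.36 s.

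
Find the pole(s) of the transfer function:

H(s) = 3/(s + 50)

Pole is where denominator = 0: s + 50 = 0, so s = -50.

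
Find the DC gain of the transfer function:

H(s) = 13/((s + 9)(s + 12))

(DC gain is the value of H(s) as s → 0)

DC gain = H(0) = 13/(9 × 12) = 13/108 = 0.1204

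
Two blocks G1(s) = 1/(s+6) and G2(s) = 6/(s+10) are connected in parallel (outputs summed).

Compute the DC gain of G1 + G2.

Parallel: G_eq = G1 + G2. DC gain = G1(0) + G2(0) = 1/6 + 6/10 = 0.1667 + 0.6 = 0.7667.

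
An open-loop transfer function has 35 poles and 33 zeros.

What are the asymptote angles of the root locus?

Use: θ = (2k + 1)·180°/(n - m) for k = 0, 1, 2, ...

n - m = 35 - 33 = 2. Angles: θk = (2k + 1)·180°/2 = 90°, 270°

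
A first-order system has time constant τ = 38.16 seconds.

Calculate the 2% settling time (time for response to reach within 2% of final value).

For first-order system, 2% settling time ≈ 4τ = 4 × 38.16 = 152.64 s.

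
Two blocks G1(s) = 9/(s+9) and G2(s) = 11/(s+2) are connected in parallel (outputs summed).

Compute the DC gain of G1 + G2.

Parallel: G_eq = G1 + G2. DC gain = G1(0) + G2(0) = 9/9 + 11/2 = 1 + 5.5 = 6.5.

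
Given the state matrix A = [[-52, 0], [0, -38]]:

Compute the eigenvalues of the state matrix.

For diagonal matrix, eigenvalues are diagonal entries: λ₁ = -52, λ₂ = -38.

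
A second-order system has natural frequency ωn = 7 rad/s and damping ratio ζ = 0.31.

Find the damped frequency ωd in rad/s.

ωd = ωn√(1 - ζ²) = 7√(1 - 0.31²) = 6.66 rad/s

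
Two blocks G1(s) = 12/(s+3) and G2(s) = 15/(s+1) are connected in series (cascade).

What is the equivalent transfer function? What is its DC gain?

Series: multiply transfer functions. G_eq = 12/(s+3) × 15/(s+1) = 180/((s+3)(s+1)). DC gain = 180/(3×1) = 60.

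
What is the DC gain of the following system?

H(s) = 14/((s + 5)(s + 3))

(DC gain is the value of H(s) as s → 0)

DC gain = H(0) = 14/(5 × 3) = 14/15 = 0.9333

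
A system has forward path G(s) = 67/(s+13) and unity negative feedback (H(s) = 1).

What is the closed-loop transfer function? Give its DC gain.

T(s) = G/(1+GH) = [67/(s+13)] / [1 + 67/(s+13)] = 67/(s+13+67) = 67/(s+80). DC gain = 67/80 = 0.8375.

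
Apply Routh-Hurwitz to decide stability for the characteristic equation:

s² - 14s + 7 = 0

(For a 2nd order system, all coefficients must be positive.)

Coefficients: 1, -14, 7. b=-14 not positive, so system is unstable.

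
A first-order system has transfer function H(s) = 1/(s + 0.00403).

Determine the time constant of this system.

For H(s) = 1/(s + 1/τ), the pole is at -1/τ = -0.00403, so τ = 1/0.00403 = 248.1 s.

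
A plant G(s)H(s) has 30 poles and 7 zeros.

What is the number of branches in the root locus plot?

Root locus has n branches where n = number of poles = 30.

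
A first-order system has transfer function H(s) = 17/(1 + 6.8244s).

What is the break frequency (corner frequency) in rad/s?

Corner frequency = 1/τ = 1/6.8244 = 0.147 rad/s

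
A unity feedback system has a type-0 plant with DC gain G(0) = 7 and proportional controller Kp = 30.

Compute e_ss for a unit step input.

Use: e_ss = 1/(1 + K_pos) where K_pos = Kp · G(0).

K_pos = Kp · G(0) = 30 × 7 = 210. e_ss = 1/(1 + 210) = 0.0047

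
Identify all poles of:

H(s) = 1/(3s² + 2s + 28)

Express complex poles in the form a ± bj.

Discriminant = 2² - 4×3×28 = 4 - 336 = -332 < 0, so the poles are a complex conjugate pair s = (-2 ± j√332)/(2×3). Real part = -2/(2×3) = -2/6 ≈ -0.3333; imaginary part = ±√332/(2×3) ≈ 3.0368. Poles: s = -0.3333 ± 3.0368j.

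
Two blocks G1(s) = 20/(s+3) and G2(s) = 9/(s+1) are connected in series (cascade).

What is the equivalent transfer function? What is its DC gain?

Series: multiply transfer functions. G_eq = 20/(s+3) × 9/(s+1) = 180/((s+3)(s+1)). DC gain = 180/(3×1) = 60.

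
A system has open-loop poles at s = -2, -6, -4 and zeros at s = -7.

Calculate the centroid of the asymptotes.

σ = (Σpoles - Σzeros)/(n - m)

σ = (Σpoles - Σzeros)/(n - m) = (-12 - (-7))/(3 - 1) = -5/2 = -2.5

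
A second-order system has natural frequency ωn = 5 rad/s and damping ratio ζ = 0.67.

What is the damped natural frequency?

ωd = ωn√(1 - ζ²) = 5√(1 - 0.67²) = 3.71 rad/s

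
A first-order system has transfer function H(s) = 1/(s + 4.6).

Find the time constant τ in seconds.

For H(s) = 1/(s + 1/τ), the pole is at -1/τ = -4.6, so τ = 1/4.6 = 0.2174 s.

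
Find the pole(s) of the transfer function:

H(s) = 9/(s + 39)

Pole is where denominator = 0: s + 39 = 0, so s = -39.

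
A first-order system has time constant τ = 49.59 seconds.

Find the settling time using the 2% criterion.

For first-order system, 2% settling time ≈ 4τ = 4 × 49.59 = 198.36 s.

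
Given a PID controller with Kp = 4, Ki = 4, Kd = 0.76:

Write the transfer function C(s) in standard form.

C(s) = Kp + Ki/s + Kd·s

Substituting values: C(s) = 4 + 4/s + 0.76s = (0.76s² + 4s + 4)/s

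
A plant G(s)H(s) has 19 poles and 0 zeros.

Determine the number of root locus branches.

Root locus has n branches where n = number of poles = 19.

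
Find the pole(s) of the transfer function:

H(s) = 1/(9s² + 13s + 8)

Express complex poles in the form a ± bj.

Discriminant = 13² - 4×9×8 = 169 - 288 = -119 < 0, so the poles are a complex conjugate pair s = (-13 ± j√119)/(2×9). Real part = -13/(2×9) = -13/18 ≈ -0.7222; imaginary part = ±√119/(2×9) ≈ 0.6060. Poles: s = -0.7222 ± 0.6060j.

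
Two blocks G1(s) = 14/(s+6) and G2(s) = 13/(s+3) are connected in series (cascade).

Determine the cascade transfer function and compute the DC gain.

Series: multiply transfer functions. G_eq = 14/(s+6) × 13/(s+3) = 182/((s+6)(s+3)). DC gain = 182/(6×3) = 10.1111.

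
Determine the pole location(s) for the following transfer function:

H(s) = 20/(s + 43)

Pole is where denominator = 0: s + 43 = 0, so s = -43.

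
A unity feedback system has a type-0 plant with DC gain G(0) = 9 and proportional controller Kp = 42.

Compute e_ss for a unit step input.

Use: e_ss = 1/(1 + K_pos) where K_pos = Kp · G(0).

K_pos = Kp · G(0) = 42 × 9 = 378. e_ss = 1/(1 + 378) = 0.0026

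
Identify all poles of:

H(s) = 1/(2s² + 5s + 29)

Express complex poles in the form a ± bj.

Discriminant = 5² - 4×2×29 = 25 - 232 = -207 < 0, so the poles are a complex conjugate pair s = (-5 ± j√207)/(2×2). Real part = -5/(2×2) = -5/4 = -1.25; imaginary part = ±√207/(2×2) ≈ 3.5969. Poles: s = -1.25 ± 3.5969j.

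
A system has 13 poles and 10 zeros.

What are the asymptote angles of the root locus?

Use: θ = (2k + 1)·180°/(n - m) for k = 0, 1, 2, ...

n - m = 13 - 10 = 3. Angles: θk = (2k + 1)·180°/3 = 60°, 180°, 300°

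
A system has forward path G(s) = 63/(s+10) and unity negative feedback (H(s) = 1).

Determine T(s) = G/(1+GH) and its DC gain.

T(s) = G/(1+GH) = [63/(s+10)] / [1 + 63/(s+10)] = 63/(s+10+63) = 63/(s+73). DC gain = 63/73 = 0.8630.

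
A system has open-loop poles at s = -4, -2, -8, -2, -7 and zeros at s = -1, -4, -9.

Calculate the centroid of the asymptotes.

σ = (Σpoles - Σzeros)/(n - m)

σ = (Σpoles - Σzeros)/(n - m) = (-23 - (-14))/(5 - 3) = -9/2 = -4.5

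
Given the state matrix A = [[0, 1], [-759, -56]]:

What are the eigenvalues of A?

det(A - λI) = λ² - (-56)λ + 759 = (λ - (-33))(λ - (-23)). Eigenvalues: -33, -23.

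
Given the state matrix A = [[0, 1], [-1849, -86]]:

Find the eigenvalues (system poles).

det(A - λI) = λ² - (-86)λ + 1849 = (λ - (-43))(λ - (-43)). Eigenvalues: -43, -43.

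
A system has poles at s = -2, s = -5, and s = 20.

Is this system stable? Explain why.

Pole(s) at s = 20 are not in the left half-plane. System is unstable.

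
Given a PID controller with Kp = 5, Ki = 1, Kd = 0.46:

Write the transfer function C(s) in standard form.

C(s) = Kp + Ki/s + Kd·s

Substituting values: C(s) = 5 + 1/s + 0.46s = (0.46s² + 5s + 1)/s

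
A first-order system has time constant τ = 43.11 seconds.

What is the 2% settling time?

For first-order system, 2% settling time ≈ 4τ = 4 × 43.11 = 172.44 s.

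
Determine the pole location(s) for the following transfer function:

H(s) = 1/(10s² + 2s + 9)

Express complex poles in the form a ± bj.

Discriminant = 2² - 4×10×9 = 4 - 360 = -356 < 0, so the poles are a complex conjugate pair s = (-2 ± j√356)/(2×10). Real part = -2/(2×10) = -2/20 = -0.1; imaginary part = ±√356/(2×10) ≈ 0.9434. Poles: s = -0.1 ± 0.9434j.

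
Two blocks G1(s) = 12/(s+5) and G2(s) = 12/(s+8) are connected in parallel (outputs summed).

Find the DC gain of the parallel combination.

Parallel: G_eq = G1 + G2. DC gain = G1(0) + G2(0) = 12/5 + 12/8 = 2.4 + 1.5 = 3.9.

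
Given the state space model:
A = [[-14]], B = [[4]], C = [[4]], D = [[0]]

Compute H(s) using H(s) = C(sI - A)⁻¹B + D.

(sI - A)⁻¹ = 1/(s + 14). H(s) = 4 × 4/(s + 14) + 0 = 16/(s + 14).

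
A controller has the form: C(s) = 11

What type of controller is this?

This is a Proportional (P) controller.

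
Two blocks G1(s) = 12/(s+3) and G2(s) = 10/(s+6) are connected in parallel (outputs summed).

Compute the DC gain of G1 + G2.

Parallel: G_eq = G1 + G2. DC gain = G1(0) + G2(0) = 12/3 + 10/6 = 4 + 1.6667 = 5.6667.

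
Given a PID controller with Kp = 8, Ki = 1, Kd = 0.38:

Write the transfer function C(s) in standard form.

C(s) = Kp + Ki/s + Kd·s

Substituting values: C(s) = 8 + 1/s + 0.38s = (0.38s² + 8s + 1)/s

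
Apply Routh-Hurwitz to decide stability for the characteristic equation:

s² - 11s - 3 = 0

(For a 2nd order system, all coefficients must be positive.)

Coefficients: 1, -11, -3. b=-11, c=-3 not positive, so system is unstable.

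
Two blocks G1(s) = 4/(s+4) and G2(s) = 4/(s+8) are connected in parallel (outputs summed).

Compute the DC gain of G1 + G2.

Parallel: G_eq = G1 + G2. DC gain = G1(0) + G2(0) = 4/4 + 4/8 = 1 + 0.5 = 1.5.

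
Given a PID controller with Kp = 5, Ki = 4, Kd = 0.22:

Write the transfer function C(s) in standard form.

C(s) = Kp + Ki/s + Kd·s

Substituting values: C(s) = 5 + 4/s + 0.22s = (0.22s² + 5s + 4)/s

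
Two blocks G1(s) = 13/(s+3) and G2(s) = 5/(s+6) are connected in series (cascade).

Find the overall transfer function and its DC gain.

Series: multiply transfer functions. G_eq = 13/(s+3) × 5/(s+6) = 65/((s+3)(s+6)). DC gain = 65/(3×6) = 3.6111.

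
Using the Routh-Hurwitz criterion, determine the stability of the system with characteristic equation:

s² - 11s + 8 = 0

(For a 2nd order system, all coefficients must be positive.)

Coefficients: 1, -11, 8. b=-11 not positive, so system is unstable.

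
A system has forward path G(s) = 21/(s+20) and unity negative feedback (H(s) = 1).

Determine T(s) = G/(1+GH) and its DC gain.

T(s) = G/(1+GH) = [21/(s+20)] / [1 + 21/(s+20)] = 21/(s+20+21) = 21/(s+41). DC gain = 21/41 = 0.5122.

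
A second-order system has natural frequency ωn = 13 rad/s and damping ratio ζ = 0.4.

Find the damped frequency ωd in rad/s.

ωd = ωn√(1 - ζ²) = 13√(1 - 0.4²) = 11.91 rad/s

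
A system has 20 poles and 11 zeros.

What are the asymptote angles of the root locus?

n - m = 20 - 11 = 9. Angles: θk = (2k + 1)·180°/9 = 20°, 60°, 100°, 140°, 180°, 220°, 260°, 300°, 340°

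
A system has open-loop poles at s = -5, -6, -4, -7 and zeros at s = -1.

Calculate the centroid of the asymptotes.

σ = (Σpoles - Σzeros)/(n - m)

σ = (Σpoles - Σzeros)/(n - m) = (-22 - (-1))/(4 - 1) = -21/3 = -7.0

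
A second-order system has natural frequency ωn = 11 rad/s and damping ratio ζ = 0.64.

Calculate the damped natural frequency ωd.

ωd = ωn√(1 - ζ²) = 11√(1 - 0.64²) = 8.45 rad/s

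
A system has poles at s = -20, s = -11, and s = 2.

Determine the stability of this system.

Pole(s) at s = 2 are not in the left half-plane. System is unstable.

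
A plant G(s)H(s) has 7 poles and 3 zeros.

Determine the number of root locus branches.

Root locus has n branches where n = number of poles = 7.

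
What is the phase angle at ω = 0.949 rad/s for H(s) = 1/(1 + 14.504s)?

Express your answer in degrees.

Phase = -arctan(ωτ) = -arctan(0.949 × 14.504) = -85.8°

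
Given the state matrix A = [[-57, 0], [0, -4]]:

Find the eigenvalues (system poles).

For diagonal matrix, eigenvalues are diagonal entries: λ₁ = -57, λ₂ = -4.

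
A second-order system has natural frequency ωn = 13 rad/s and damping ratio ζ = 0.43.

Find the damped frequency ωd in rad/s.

ωd = ωn√(1 - ζ²) = 13√(1 - 0.43²) = 11.74 rad/s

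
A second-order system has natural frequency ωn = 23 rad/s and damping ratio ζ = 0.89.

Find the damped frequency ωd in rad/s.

ωd = ωn√(1 - ζ²) = 23√(1 - 0.89²) = 10.49 rad/s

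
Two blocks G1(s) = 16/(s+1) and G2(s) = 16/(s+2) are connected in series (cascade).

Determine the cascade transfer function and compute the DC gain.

Series: multiply transfer functions. G_eq = 16/(s+1) × 16/(s+2) = 256/((s+1)(s+2)). DC gain = 256/(1×2) = 128.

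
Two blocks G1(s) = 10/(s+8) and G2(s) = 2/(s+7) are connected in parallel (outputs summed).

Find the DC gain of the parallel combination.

Parallel: G_eq = G1 + G2. DC gain = G1(0) + G2(0) = 10/8 + 2/7 = 1.25 + 0.2857 = 1.5357.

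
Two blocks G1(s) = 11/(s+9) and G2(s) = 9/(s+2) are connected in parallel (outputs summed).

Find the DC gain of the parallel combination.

Parallel: G_eq = G1 + G2. DC gain = G1(0) + G2(0) = 11/9 + 9/2 = 1.2222 + 4.5 = 5.7222.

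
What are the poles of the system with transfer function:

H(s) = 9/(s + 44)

Pole is where denominator = 0: s + 44 = 0, so s = -44.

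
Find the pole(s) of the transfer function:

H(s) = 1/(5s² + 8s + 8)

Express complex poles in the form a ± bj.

Discriminant = 8² - 4×5×8 = 64 - 160 = -96 < 0, so the poles are a complex conjugate pair s = (-8 ± j√96)/(2×5). Real part = -8/(2×5) = -8/10 = -0.8; imaginary part = ±√96/(2×5) ≈ 0.9798. Poles: s = -0.8 ± 0.9798j.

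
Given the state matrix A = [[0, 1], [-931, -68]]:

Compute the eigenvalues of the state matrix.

det(A - λI) = λ² - (-68)λ + 931 = (λ - (-49))(λ - (-19)). Eigenvalues: -49, -19.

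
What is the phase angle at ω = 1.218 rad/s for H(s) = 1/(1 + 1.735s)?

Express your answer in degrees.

Phase = -arctan(ωτ) = -arctan(1.218 × 1.735) = -64.7°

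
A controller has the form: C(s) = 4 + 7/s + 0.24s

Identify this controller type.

This is a Proportional-Integral-Derivative (PID) controller.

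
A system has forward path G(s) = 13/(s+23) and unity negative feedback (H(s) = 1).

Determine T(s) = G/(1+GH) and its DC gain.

T(s) = G/(1+GH) = [13/(s+23)] / [1 + 13/(s+23)] = 13/(s+23+13) = 13/(s+36). DC gain = 13/36 = 0.3611.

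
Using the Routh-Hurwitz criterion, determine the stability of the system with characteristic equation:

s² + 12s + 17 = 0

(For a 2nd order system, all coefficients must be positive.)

Coefficients: 1, 12, 17. All positive, so system is stable.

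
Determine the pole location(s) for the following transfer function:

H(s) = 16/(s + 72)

Pole is where denominator = 0: s + 72 = 0, so s = -72.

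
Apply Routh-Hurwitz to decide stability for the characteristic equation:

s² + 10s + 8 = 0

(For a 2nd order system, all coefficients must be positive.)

Coefficients: 1, 10, 8. All positive, so system is stable.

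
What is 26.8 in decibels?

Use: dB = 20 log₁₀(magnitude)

dB = 20 log₁₀(26.8) = 28.6 dB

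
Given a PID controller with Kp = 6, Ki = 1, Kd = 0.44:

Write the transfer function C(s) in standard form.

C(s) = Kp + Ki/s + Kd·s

Substituting values: C(s) = 6 + 1/s + 0.44s = (0.44s² + 6s + 1)/s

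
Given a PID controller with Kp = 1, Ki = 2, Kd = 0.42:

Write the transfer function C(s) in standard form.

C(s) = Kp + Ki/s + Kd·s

Substituting values: C(s) = 1 + 2/s + 0.42s = (0.42s² + s + 2)/s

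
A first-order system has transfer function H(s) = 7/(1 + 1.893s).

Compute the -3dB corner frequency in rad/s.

Corner frequency = 1/τ = 1/1.893 = 0.528 rad/s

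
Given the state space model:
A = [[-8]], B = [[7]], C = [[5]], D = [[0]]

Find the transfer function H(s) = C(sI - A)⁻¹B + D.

(sI - A)⁻¹ = 1/(s + 8). H(s) = 5 × 7/(s + 8) + 0 = 35/(s + 8).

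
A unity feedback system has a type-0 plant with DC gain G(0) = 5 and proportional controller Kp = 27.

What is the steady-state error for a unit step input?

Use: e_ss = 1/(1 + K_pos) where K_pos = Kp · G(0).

K_pos = Kp · G(0) = 27 × 5 = 135. e_ss = 1/(1 + 135) = 0.0074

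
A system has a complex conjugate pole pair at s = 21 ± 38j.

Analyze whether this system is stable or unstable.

Real part of poles is 21 (> 0, right half-plane). Unstable.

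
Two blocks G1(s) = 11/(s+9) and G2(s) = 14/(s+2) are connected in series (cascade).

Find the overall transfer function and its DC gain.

Series: multiply transfer functions. G_eq = 11/(s+9) × 14/(s+2) = 154/((s+9)(s+2)). DC gain = 154/(9×2) = 8.5556.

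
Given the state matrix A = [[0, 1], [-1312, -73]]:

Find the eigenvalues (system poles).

det(A - λI) = λ² - (-73)λ + 1312 = (λ - (-41))(λ - (-32)). Eigenvalues: -41, -32.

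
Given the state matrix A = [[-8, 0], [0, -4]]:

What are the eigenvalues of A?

For diagonal matrix, eigenvalues are diagonal entries: λ₁ = -8, λ₂ = -4.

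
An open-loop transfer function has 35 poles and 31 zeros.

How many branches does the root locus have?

Root locus has n branches where n = number of poles = 35.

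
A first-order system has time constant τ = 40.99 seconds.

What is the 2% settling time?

For first-order system, 2% settling time ≈ 4τ = 4 × 40.99 = 163.96 s.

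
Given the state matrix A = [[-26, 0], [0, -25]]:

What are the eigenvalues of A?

For diagonal matrix, eigenvalues are diagonal entries: λ₁ = -26, λ₂ = -25.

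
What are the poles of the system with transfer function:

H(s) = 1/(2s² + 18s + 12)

Discriminant = 18² - 4×2×12 = 324 - 96 = 228 > 0, so two distinct real poles. Using quadratic formula: s = (-18 ± √228)/(2×2) = (-18 ± √228)/4, with √228 ≈ 15.0997. s₁ ≈ -0.7251, s₂ ≈ -8.2749. Poles: s₁ = -0.7251, s₂ = -8.2749.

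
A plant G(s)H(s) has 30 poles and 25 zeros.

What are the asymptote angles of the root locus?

n - m = 30 - 25 = 5. Angles: θk = (2k + 1)·180°/5 = 36°, 108°, 180°, 252°, 324°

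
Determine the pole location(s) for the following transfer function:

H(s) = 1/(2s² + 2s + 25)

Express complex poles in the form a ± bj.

Discriminant = 2² - 4×2×25 = 4 - 200 = -196 < 0, so the poles are a complex conjugate pair s = (-2 ± j√196)/(2×2). Real part = -2/(2×2) = -2/4 = -0.5; imaginary part = ±√196/(2×2) = 14/4 = 3.5. Poles: s = -0.5 ± 3.5j.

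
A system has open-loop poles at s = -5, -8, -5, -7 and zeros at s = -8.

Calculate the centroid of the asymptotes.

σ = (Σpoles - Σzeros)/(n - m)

σ = (Σpoles - Σzeros)/(n - m) = (-25 - (-8))/(4 - 1) = -17/3 = -5.67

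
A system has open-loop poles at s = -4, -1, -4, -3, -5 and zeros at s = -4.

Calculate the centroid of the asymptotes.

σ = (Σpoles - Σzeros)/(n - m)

σ = (Σpoles - Σzeros)/(n - m) = (-17 - (-4))/(5 - 1) = -13/4 = -3.25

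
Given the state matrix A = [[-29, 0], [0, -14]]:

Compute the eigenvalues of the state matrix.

For diagonal matrix, eigenvalues are diagonal entries: λ₁ = -29, λ₂ = -14.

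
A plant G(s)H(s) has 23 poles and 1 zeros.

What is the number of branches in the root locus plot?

Root locus has n branches where n = number of poles = 23.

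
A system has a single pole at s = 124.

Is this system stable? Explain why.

Pole at s = 124 is in the right half-plane. Unstable.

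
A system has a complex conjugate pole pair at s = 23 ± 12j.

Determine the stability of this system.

Real part of poles is 23 (> 0, right half-plane). Unstable.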